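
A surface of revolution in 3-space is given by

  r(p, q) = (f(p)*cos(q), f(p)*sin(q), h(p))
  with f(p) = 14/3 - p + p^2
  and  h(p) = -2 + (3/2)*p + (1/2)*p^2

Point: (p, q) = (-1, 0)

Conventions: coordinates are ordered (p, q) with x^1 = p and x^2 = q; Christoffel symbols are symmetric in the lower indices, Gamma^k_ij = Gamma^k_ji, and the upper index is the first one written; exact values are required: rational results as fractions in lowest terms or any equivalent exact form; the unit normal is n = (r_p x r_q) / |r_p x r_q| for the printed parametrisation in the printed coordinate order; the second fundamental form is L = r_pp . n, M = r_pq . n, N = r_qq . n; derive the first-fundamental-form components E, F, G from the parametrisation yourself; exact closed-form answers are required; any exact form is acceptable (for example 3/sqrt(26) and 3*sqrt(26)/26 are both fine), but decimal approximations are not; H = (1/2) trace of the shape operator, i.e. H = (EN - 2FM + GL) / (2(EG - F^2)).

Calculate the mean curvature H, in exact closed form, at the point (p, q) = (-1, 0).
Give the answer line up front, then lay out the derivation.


Answer: H = -529*sqrt(37)/54760

f = 20/3, f' = -3, f'' = 2, h' = 1/2, h'' = 1
E = 37/4, F = 0, G = 400/9; answer radicand W^2 = 37/4
unnormalised second-form numerators: l = -4, m = 0, n = 10/3; L = l/sqrt(37/4), and similarly M = m/sqrt(W^2), N = n/sqrt(W^2)
H = (E*n - 2*F*m + G*l) / (2*(EG - F^2)*sqrt(W^2)); E*n - 2*F*m + G*l = -2645/18, EG - F^2 = 3700/9, so H = (-529/2960)/sqrt(37/4)


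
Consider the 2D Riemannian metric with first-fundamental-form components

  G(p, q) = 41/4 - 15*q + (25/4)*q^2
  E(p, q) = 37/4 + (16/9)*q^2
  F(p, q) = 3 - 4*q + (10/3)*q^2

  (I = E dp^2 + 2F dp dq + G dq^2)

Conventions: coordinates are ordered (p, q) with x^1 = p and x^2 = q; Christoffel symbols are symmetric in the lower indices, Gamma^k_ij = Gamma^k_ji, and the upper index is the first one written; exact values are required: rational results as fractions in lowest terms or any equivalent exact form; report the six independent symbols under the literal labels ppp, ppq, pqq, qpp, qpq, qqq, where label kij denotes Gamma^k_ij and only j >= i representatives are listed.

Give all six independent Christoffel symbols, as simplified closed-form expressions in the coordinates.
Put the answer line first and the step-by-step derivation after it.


Answer: Gamma_ppp = (2560*q^3 - 3072*q^2 + 2304*q)/(17295*q^2 - 49572*q + 37071), Gamma_ppq = (1600*q^3 - 3840*q^2 + 2624*q)/(5765*q^2 - 16524*q + 12357), Gamma_pqq = (3000*q^3 - 10800*q^2 + 11460*q - 2664)/(5765*q^2 - 16524*q + 12357), Gamma_qpp = (-4096*q^3 - 21312*q)/(51885*q^2 - 148716*q + 111213), Gamma_qpq = (-2560*q^3 + 3072*q^2 - 2304*q)/(17295*q^2 - 49572*q + 37071), Gamma_qqq = (-1600*q^3 + 3840*q^2 + 3141*q - 8262)/(5765*q^2 - 16524*q + 12357)

E = 37/4 + (16/9)*q^2; F = 3 - 4*q + (10/3)*q^2; G = 41/4 - 15*q + (25/4)*q^2
Gamma^k_ij = (1/2) g^{kl} (d_i g_jl + d_j g_il - d_l g_ij), with g^inv = (1/(EG-F^2)) [[G, -F], [-F, E]]
first partials: E_p = 0, E_q = (32/9)*q, F_p = 0, F_q = -4 + (20/3)*q, G_p = 0, G_q = -15 + (25/2)*q
D = EG - F^2 = 1373/16 - (459/4)*q + (5765/144)*q^2
expanded: Gamma^p_pp = (G E_p - 2F F_p + F E_q)/(2D), Gamma^p_pq = (G E_q - F G_p)/(2D), Gamma^p_qq = (2G F_q - G G_p - F G_q)/(2D), Gamma^q_pp = (2E F_p - E E_q - F E_p)/(2D), Gamma^q_pq = (E G_p - F E_q)/(2D), Gamma^q_qq = (E G_q - 2F F_q + F G_p)/(2D); substitute and cancel common factors


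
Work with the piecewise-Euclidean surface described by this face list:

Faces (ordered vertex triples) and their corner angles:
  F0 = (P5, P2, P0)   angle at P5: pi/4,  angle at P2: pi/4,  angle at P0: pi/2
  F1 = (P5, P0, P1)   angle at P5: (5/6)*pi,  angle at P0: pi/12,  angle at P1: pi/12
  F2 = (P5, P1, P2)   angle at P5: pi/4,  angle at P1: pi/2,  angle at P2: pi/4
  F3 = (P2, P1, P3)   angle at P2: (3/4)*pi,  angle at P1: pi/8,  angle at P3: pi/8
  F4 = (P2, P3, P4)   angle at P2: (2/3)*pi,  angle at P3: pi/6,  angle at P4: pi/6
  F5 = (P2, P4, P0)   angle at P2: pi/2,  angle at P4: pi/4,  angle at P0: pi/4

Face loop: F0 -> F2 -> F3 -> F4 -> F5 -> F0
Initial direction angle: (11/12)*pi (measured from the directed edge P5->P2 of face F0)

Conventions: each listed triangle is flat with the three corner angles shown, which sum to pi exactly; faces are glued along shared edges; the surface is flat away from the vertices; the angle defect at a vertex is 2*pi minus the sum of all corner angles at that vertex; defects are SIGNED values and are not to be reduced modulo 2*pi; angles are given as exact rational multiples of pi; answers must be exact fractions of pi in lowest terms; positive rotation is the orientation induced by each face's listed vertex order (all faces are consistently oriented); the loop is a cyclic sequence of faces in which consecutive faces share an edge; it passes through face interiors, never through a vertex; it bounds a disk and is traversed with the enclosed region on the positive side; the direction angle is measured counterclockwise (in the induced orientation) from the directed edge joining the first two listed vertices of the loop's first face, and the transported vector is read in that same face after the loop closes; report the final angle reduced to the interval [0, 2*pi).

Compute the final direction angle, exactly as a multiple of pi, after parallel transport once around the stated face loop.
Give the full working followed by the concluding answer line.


enclosed vertex P2: corner angles sum to (29/12)*pi, defect = 2*pi - (29/12)*pi = (-5/12)*pi
adding the enclosed defects to the starting angle (mod 2*pi, induced orientation) gives the holonomy
final angle = (11/12)*pi - (5/12)*pi = pi/2 (mod 2*pi)

Answer: final direction angle = pi/2


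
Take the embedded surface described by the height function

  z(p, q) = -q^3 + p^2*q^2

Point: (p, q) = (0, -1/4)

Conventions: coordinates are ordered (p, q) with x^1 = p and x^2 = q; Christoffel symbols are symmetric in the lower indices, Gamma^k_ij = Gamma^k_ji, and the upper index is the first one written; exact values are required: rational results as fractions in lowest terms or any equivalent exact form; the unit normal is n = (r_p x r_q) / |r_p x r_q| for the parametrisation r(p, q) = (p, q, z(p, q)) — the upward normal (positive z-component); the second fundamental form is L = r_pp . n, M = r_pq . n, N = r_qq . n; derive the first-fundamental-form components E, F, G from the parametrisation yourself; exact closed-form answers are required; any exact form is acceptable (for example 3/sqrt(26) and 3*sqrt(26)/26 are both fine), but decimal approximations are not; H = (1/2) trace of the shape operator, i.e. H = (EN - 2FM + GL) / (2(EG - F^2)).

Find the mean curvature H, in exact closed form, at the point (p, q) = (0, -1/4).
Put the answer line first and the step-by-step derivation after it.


Answer: H = 3337*sqrt(265)/70225

z_p = 0, z_q = -3/16, z_pp = 1/8, z_pq = 0, z_qq = 3/2
E = 1, F = 0, G = 265/256; answer radicand W^2 = 265/256
unnormalised second-form numerators: l = 1/8, m = 0, n = 3/2; L = l/sqrt(265/256), and similarly M = m/sqrt(W^2), N = n/sqrt(W^2)
H = (E*n - 2*F*m + G*l) / (2*(EG - F^2)*sqrt(W^2)); E*n - 2*F*m + G*l = 3337/2048, EG - F^2 = 265/256, so H = (3337/4240)/sqrt(265/256)


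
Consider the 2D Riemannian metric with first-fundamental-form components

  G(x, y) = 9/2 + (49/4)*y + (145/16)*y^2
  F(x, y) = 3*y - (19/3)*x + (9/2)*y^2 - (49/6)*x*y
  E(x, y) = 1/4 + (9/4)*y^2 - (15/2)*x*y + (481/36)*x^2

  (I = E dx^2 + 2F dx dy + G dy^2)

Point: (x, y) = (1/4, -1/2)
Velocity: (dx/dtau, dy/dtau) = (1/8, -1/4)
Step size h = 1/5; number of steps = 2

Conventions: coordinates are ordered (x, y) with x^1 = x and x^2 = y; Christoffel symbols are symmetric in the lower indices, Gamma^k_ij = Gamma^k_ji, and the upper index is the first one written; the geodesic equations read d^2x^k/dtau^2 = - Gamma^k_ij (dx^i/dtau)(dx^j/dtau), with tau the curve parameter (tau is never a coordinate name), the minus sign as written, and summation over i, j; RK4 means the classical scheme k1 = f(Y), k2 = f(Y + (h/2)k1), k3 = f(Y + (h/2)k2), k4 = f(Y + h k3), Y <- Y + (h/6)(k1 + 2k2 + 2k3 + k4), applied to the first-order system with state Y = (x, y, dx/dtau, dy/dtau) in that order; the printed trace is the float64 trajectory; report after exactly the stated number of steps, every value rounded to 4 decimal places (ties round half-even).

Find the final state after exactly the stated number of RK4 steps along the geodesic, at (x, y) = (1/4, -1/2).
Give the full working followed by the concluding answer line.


f(Y) = (dx/dtau, dy/dtau, -Gamma^x_ij Y'^i Y'^j, -Gamma^y_ij Y'^i Y'^j) with the Gammas evaluated at the stage position; h = 0.200000; intermediate values shown to 6 dp
step 0: x = 0.2500, y = -0.5000, dx/dtau = 0.1250, dy/dtau = -0.2500
step 1:
  k1: at (x, y) = (0.250000, -0.500000), (dx/dtau, dy/dtau) = (0.125000, -0.250000); Gamma_xxx = 4.072882, Gamma_xxy = -1.700164, Gamma_xyy = -0.996893, Gamma_yxx = 5.667632, Gamma_yxy = -2.488045, Gamma_yyy = 1.028936; k1 = (0.125000, -0.250000, -0.107593, -0.308368)
  k2: at (x, y) = (0.262500, -0.525000), (dx/dtau, dy/dtau) = (0.114241, -0.280837); Gamma_xxx = 3.816120, Gamma_xxy = -1.460033, Gamma_xyy = -1.190158, Gamma_yxx = 6.082537, Gamma_yxy = -2.246266, Gamma_yyy = 0.581899; k2 = (0.114241, -0.280837, -0.049621, -0.269411)
  k3: at (x, y) = (0.261424, -0.528084), (dx/dtau, dy/dtau) = (0.120038, -0.276941); Gamma_xxx = 3.778529, Gamma_xxy = -1.437417, Gamma_xyy = -1.213303, Gamma_yxx = 6.069330, Gamma_yxy = -2.208107, Gamma_yyy = 0.535144; k3 = (0.120038, -0.276941, -0.056959, -0.275307)
  k4: at (x, y) = (0.274008, -0.555388), (dx/dtau, dy/dtau) = (0.113608, -0.305061); Gamma_xxx = 3.452954, Gamma_xxy = -1.210603, Gamma_xyy = -1.342671, Gamma_yxx = 6.384986, Gamma_yxy = -1.896803, Gamma_yyy = 0.115917; k4 = (0.113608, -0.305061, -0.003527, -0.224674)
  Y <- Y + (h/6)(k1 + 2k2 + 2k3 + k4): x = 0.2736, y = -0.5557, dx/dtau = 0.1142, dy/dtau = -0.3041
step 2:
  k1: at (x, y) = (0.273572, -0.555687), (dx/dtau, dy/dtau) = (0.114191, -0.304083); Gamma_xxx = 3.448995, Gamma_xxy = -1.209335, Gamma_xyy = -1.344837, Gamma_yxx = 6.375884, Gamma_yxy = -1.892287, Gamma_yyy = 0.112766; k1 = (0.114191, -0.304083, -0.004606, -0.224979)
  k2: at (x, y) = (0.284991, -0.586095), (dx/dtau, dy/dtau) = (0.113730, -0.326580); Gamma_xxx = 3.061186, Gamma_xxy = -1.004882, Gamma_xyy = -1.420909, Gamma_yxx = 6.554597, Gamma_yxy = -1.514961, Gamma_yyy = -0.264995; k2 = (0.113730, -0.326580, 0.037305, -0.169055)
  k3: at (x, y) = (0.284945, -0.588345), (dx/dtau, dy/dtau) = (0.117921, -0.320988); Gamma_xxx = 3.032347, Gamma_xxy = -0.992970, Gamma_xyy = -1.426029, Gamma_yxx = 6.546296, Gamma_yxy = -1.485453, Gamma_yyy = -0.287784; k3 = (0.117921, -0.320988, 0.029592, -0.173830)
  k4: at (x, y) = (0.297156, -0.619885), (dx/dtau, dy/dtau) = (0.120109, -0.338849); Gamma_xxx = 2.627611, Gamma_xxy = -0.833128, Gamma_xyy = -1.441942, Gamma_yxx = 6.619813, Gamma_yxy = -1.089069, Gamma_yyy = -0.579951; k4 = (0.120109, -0.338849, 0.059840, -0.117557)
  Y <- Y + (h/6)(k1 + 2k2 + 2k3 + k4): x = 0.2968, y = -0.6203, dx/dtau = 0.1205, dy/dtau = -0.3384

Answer: x = 0.2968, y = -0.6203, dx/dtau = 0.1205, dy/dtau = -0.3384


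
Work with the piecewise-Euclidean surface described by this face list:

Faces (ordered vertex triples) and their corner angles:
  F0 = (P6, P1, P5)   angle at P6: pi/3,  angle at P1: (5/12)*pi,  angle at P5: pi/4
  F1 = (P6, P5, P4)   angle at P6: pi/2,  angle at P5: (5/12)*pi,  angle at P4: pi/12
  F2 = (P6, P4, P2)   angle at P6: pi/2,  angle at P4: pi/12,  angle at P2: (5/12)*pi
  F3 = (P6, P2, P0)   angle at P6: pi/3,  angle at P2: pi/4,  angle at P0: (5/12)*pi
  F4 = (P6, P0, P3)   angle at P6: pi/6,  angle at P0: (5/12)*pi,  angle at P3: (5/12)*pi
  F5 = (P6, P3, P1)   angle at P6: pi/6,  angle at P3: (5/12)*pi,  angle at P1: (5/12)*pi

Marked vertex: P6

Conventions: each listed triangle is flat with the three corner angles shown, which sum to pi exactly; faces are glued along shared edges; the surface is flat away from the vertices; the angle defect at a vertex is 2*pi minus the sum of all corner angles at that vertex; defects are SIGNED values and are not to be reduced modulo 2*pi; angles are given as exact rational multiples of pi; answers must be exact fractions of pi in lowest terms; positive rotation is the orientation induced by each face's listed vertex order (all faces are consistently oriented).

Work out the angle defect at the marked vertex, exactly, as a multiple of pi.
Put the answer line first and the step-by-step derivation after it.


Answer: defect(P6) = 0

Sum of corner angles at P6: 2*pi
defect = 2*pi - 2*pi


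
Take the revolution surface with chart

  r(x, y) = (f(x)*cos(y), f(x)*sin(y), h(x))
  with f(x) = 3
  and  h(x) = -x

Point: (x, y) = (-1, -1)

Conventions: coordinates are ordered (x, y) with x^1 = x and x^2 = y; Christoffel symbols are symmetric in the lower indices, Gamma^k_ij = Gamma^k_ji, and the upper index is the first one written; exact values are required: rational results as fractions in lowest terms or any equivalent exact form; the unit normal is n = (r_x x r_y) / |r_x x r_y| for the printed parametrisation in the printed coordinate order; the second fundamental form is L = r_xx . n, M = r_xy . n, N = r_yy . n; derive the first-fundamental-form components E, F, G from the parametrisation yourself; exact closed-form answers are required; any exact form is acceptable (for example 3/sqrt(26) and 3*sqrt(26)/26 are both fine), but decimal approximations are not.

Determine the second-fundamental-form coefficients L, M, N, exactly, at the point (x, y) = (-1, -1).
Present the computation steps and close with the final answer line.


f = 3, f' = 0, f'' = 0, h' = -1, h'' = 0
E = 1, F = 0, G = 9; answer radicand W^2 = 1
unnormalised second-form numerators: l = 0, m = 0, n = -3; L = l/sqrt(1), and similarly M = m/sqrt(W^2), N = n/sqrt(W^2)

Answer: L = 0, M = 0, N = -3


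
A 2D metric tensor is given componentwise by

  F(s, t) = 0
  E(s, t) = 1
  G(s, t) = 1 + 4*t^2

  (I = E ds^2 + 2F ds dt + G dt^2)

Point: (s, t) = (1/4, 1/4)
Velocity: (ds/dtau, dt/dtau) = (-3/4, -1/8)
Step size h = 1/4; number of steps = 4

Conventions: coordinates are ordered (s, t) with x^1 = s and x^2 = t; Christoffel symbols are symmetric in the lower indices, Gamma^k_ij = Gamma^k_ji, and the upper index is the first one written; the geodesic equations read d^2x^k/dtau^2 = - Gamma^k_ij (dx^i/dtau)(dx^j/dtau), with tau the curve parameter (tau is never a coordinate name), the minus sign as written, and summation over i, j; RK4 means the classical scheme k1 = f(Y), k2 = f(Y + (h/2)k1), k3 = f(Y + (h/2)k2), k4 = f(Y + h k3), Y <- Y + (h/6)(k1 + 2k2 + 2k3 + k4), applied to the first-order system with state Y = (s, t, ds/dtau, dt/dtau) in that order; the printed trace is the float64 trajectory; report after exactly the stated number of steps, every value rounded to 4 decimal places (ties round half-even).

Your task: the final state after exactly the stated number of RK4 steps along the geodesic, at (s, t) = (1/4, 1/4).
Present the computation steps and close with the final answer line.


f(Y) = (ds/dtau, dt/dtau, -Gamma^s_ij Y'^i Y'^j, -Gamma^t_ij Y'^i Y'^j) with the Gammas evaluated at the stage position; h = 0.250000; intermediate values shown to 6 dp
step 0: s = 0.2500, t = 0.2500, ds/dtau = -0.7500, dt/dtau = -0.1250
step 1:
  k1: at (s, t) = (0.250000, 0.250000), (ds/dtau, dt/dtau) = (-0.750000, -0.125000); Gamma_sss = 0.000000, Gamma_sst = 0.000000, Gamma_stt = 0.000000, Gamma_tss = 0.000000, Gamma_tst = 0.000000, Gamma_ttt = 0.800000; k1 = (-0.750000, -0.125000, 0.000000, -0.012500)
  k2: at (s, t) = (0.156250, 0.234375), (ds/dtau, dt/dtau) = (-0.750000, -0.126562); Gamma_sss = 0.000000, Gamma_sst = 0.000000, Gamma_stt = 0.000000, Gamma_tss = 0.000000, Gamma_tst = 0.000000, Gamma_ttt = 0.768615; k2 = (-0.750000, -0.126562, 0.000000, -0.012312)
  k3: at (s, t) = (0.156250, 0.234180), (ds/dtau, dt/dtau) = (-0.750000, -0.126539); Gamma_sss = 0.000000, Gamma_sst = 0.000000, Gamma_stt = 0.000000, Gamma_tss = 0.000000, Gamma_tst = 0.000000, Gamma_ttt = 0.768205; k3 = (-0.750000, -0.126539, 0.000000, -0.012301)
  k4: at (s, t) = (0.062500, 0.218365), (ds/dtau, dt/dtau) = (-0.750000, -0.128075); Gamma_sss = 0.000000, Gamma_sst = 0.000000, Gamma_stt = 0.000000, Gamma_tss = 0.000000, Gamma_tst = 0.000000, Gamma_ttt = 0.733549; k4 = (-0.750000, -0.128075, 0.000000, -0.012033)
  Y <- Y + (h/6)(k1 + 2k2 + 2k3 + k4): s = 0.0625, t = 0.2184, ds/dtau = -0.7500, dt/dtau = -0.1281
step 2:
  k1: at (s, t) = (0.062500, 0.218363), (ds/dtau, dt/dtau) = (-0.750000, -0.128073); Gamma_sss = 0.000000, Gamma_sst = 0.000000, Gamma_stt = 0.000000, Gamma_tss = 0.000000, Gamma_tst = 0.000000, Gamma_ttt = 0.733544; k1 = (-0.750000, -0.128073, 0.000000, -0.012032)
  k2: at (s, t) = (-0.031250, 0.202354), (ds/dtau, dt/dtau) = (-0.750000, -0.129577); Gamma_sss = 0.000000, Gamma_sst = 0.000000, Gamma_stt = 0.000000, Gamma_tss = 0.000000, Gamma_tst = 0.000000, Gamma_ttt = 0.695502; k2 = (-0.750000, -0.129577, 0.000000, -0.011678)
  k3: at (s, t) = (-0.031250, 0.202166), (ds/dtau, dt/dtau) = (-0.750000, -0.129533); Gamma_sss = 0.000000, Gamma_sst = 0.000000, Gamma_stt = 0.000000, Gamma_tss = 0.000000, Gamma_tst = 0.000000, Gamma_ttt = 0.695037; k3 = (-0.750000, -0.129533, 0.000000, -0.011662)
  k4: at (s, t) = (-0.125000, 0.185980), (ds/dtau, dt/dtau) = (-0.750000, -0.130989); Gamma_sss = 0.000000, Gamma_sst = 0.000000, Gamma_stt = 0.000000, Gamma_tss = 0.000000, Gamma_tst = 0.000000, Gamma_ttt = 0.653505; k4 = (-0.750000, -0.130989, 0.000000, -0.011213)
  Y <- Y + (h/6)(k1 + 2k2 + 2k3 + k4): s = -0.1250, t = 0.1860, ds/dtau = -0.7500, dt/dtau = -0.1310
step 3:
  k1: at (s, t) = (-0.125000, 0.185977), (ds/dtau, dt/dtau) = (-0.750000, -0.130987); Gamma_sss = 0.000000, Gamma_sst = 0.000000, Gamma_stt = 0.000000, Gamma_tss = 0.000000, Gamma_tst = 0.000000, Gamma_ttt = 0.653496; k1 = (-0.750000, -0.130987, 0.000000, -0.011212)
  k2: at (s, t) = (-0.218750, 0.169603), (ds/dtau, dt/dtau) = (-0.750000, -0.132388); Gamma_sss = 0.000000, Gamma_sst = 0.000000, Gamma_stt = 0.000000, Gamma_tss = 0.000000, Gamma_tst = 0.000000, Gamma_ttt = 0.608409; k2 = (-0.750000, -0.132388, 0.000000, -0.010663)
  k3: at (s, t) = (-0.218750, 0.169428), (ds/dtau, dt/dtau) = (-0.750000, -0.132320); Gamma_sss = 0.000000, Gamma_sst = 0.000000, Gamma_stt = 0.000000, Gamma_tss = 0.000000, Gamma_tst = 0.000000, Gamma_ttt = 0.607910; k3 = (-0.750000, -0.132320, 0.000000, -0.010644)
  k4: at (s, t) = (-0.312500, 0.152897), (ds/dtau, dt/dtau) = (-0.750000, -0.133648); Gamma_sss = 0.000000, Gamma_sst = 0.000000, Gamma_stt = 0.000000, Gamma_tss = 0.000000, Gamma_tst = 0.000000, Gamma_ttt = 0.559288; k4 = (-0.750000, -0.133648, 0.000000, -0.009990)
  Y <- Y + (h/6)(k1 + 2k2 + 2k3 + k4): s = -0.3125, t = 0.1529, ds/dtau = -0.7500, dt/dtau = -0.1336
step 4:
  k1: at (s, t) = (-0.312500, 0.152891), (ds/dtau, dt/dtau) = (-0.750000, -0.133646); Gamma_sss = 0.000000, Gamma_sst = 0.000000, Gamma_stt = 0.000000, Gamma_tss = 0.000000, Gamma_tst = 0.000000, Gamma_ttt = 0.559271; k1 = (-0.750000, -0.133646, 0.000000, -0.009989)
  k2: at (s, t) = (-0.406250, 0.136186), (ds/dtau, dt/dtau) = (-0.750000, -0.134894); Gamma_sss = 0.000000, Gamma_sst = 0.000000, Gamma_stt = 0.000000, Gamma_tss = 0.000000, Gamma_tst = 0.000000, Gamma_ttt = 0.507121; k2 = (-0.750000, -0.134894, 0.000000, -0.009228)
  k3: at (s, t) = (-0.406250, 0.136029), (ds/dtau, dt/dtau) = (-0.750000, -0.134799); Gamma_sss = 0.000000, Gamma_sst = 0.000000, Gamma_stt = 0.000000, Gamma_tss = 0.000000, Gamma_tst = 0.000000, Gamma_ttt = 0.506620; k3 = (-0.750000, -0.134799, 0.000000, -0.009206)
  k4: at (s, t) = (-0.500000, 0.119191), (ds/dtau, dt/dtau) = (-0.750000, -0.135947); Gamma_sss = 0.000000, Gamma_sst = 0.000000, Gamma_stt = 0.000000, Gamma_tss = 0.000000, Gamma_tst = 0.000000, Gamma_ttt = 0.451130; k4 = (-0.750000, -0.135947, 0.000000, -0.008338)
  Y <- Y + (h/6)(k1 + 2k2 + 2k3 + k4): s = -0.5000, t = 0.1192, ds/dtau = -0.7500, dt/dtau = -0.1359

Answer: s = -0.5000, t = 0.1192, ds/dtau = -0.7500, dt/dtau = -0.1359


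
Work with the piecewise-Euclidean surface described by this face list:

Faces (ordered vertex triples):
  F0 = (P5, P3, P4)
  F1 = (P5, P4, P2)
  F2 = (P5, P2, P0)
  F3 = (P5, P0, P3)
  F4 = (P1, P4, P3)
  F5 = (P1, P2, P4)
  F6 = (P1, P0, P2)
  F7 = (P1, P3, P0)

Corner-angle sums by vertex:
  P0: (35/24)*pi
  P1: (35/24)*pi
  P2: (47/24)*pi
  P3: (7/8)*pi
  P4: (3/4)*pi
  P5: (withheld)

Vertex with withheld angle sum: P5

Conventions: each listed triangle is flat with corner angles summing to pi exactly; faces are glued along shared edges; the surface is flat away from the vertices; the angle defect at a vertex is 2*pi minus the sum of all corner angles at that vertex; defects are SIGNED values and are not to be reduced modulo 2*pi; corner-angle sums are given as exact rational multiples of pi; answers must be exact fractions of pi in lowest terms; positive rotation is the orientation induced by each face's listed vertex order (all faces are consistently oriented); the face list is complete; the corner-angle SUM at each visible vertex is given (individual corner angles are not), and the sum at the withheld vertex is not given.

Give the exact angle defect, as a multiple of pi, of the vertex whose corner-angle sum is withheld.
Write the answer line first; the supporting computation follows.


Answer: defect(P5) = pi/2

V = 6, E = 12, F = 8; chi = V - E + F = 2
Gauss-Bonnet: total defect = 2*pi*chi = 4*pi; visible defects sum to (7/2)*pi


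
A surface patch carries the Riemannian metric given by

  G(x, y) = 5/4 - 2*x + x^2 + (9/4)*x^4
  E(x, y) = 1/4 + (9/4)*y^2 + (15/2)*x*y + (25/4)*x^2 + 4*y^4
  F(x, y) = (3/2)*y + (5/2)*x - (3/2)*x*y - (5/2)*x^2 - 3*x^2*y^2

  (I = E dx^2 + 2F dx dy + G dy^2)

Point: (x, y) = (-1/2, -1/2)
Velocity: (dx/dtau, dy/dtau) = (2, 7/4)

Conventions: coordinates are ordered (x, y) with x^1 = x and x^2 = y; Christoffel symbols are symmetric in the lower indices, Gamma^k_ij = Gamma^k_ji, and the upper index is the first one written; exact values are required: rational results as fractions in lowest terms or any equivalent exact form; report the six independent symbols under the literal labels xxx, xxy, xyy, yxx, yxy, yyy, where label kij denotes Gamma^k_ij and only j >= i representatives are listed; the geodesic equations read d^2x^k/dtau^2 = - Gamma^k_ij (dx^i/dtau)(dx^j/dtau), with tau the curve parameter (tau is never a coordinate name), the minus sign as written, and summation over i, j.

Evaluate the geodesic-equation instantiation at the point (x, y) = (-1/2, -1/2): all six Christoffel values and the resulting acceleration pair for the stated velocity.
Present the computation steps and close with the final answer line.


E = 9/2, F = -51/16, G = 169/64 at the point
E_x = -10, E_y = -8, F_x = 13/2, F_y = 3, G_x = -33/8, G_y = 0
EG - F^2 = 441/256;  g^inv = (256/441) * [[169/64, 51/16], [51/16, 9/2]]
first-kind symbols [ij,l] = (1/2)(d_i g_jl + d_j g_il - d_l g_ij): [xx,x] = E_x/2 = -5, [xx,y] = F_x - E_y/2 = 21/2, [xy,x] = E_y/2 = -4, [xy,y] = G_x/2 = -33/16, [yy,x] = F_y - G_x/2 = 81/16, [yy,y] = G_y/2 = 0
Gamma^x_ij = (G*[ij,x] - F*[ij,y])/(EG - F^2), Gamma^y_ij = (E*[ij,y] - F*[ij,x])/(EG - F^2)
Gamma_xxx = 5188/441, Gamma_xxy = -4387/441, Gamma_xyy = 1521/196, Gamma_yxx = 2672/147, Gamma_yxy = -1880/147, Gamma_yyy = 459/49
d^2x/dtau^2 = -(Gamma_xxx*(2)^2 + 2*Gamma_xxy*(2)*(7/4) + Gamma_xyy*(7/4)^2) = -11171/9408
d^2y/dtau^2 = -(Gamma_yxx*(2)^2 + 2*Gamma_yxy*(2)*(7/4) + Gamma_yyy*(7/4)^2) = -9307/784

Answer: Gamma_xxx = 5188/441, Gamma_xxy = -4387/441, Gamma_xyy = 1521/196, Gamma_yxx = 2672/147, Gamma_yxy = -1880/147, Gamma_yyy = 459/49; accelerations (d^2x/dtau^2, d^2y/dtau^2) = (-11171/9408, -9307/784)


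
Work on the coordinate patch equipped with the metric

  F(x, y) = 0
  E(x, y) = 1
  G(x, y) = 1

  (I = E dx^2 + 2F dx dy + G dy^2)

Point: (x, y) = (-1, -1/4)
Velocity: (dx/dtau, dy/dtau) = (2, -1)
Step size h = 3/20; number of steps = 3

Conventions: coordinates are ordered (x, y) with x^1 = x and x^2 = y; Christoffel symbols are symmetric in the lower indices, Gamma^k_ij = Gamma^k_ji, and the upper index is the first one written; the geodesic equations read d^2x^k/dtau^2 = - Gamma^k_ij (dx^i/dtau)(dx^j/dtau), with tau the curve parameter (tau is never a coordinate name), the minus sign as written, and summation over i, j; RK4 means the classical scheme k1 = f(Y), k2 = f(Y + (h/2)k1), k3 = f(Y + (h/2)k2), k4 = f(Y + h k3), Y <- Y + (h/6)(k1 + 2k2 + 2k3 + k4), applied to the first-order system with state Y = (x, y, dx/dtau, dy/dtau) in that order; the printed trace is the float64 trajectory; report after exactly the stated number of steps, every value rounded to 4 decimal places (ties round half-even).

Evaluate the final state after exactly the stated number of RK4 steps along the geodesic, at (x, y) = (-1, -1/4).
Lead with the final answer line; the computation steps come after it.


Answer: x = -0.1000, y = -0.7000, dx/dtau = 2.0000, dy/dtau = -1.0000

f(Y) = (dx/dtau, dy/dtau, -Gamma^x_ij Y'^i Y'^j, -Gamma^y_ij Y'^i Y'^j) with the Gammas evaluated at the stage position; h = 0.150000; intermediate values shown to 6 dp
step 0: x = -1.0000, y = -0.2500, dx/dtau = 2.0000, dy/dtau = -1.0000
step 1:
  k1: at (x, y) = (-1.000000, -0.250000), (dx/dtau, dy/dtau) = (2.000000, -1.000000); Gamma_xxx = 0.000000, Gamma_xxy = 0.000000, Gamma_xyy = 0.000000, Gamma_yxx = 0.000000, Gamma_yxy = 0.000000, Gamma_yyy = 0.000000; k1 = (2.000000, -1.000000, 0.000000, 0.000000)
  k2: at (x, y) = (-0.850000, -0.325000), (dx/dtau, dy/dtau) = (2.000000, -1.000000); Gamma_xxx = 0.000000, Gamma_xxy = 0.000000, Gamma_xyy = 0.000000, Gamma_yxx = 0.000000, Gamma_yxy = 0.000000, Gamma_yyy = 0.000000; k2 = (2.000000, -1.000000, 0.000000, 0.000000)
  k3: at (x, y) = (-0.850000, -0.325000), (dx/dtau, dy/dtau) = (2.000000, -1.000000); Gamma_xxx = 0.000000, Gamma_xxy = 0.000000, Gamma_xyy = 0.000000, Gamma_yxx = 0.000000, Gamma_yxy = 0.000000, Gamma_yyy = 0.000000; k3 = (2.000000, -1.000000, 0.000000, 0.000000)
  k4: at (x, y) = (-0.700000, -0.400000), (dx/dtau, dy/dtau) = (2.000000, -1.000000); Gamma_xxx = 0.000000, Gamma_xxy = 0.000000, Gamma_xyy = 0.000000, Gamma_yxx = 0.000000, Gamma_yxy = 0.000000, Gamma_yyy = 0.000000; k4 = (2.000000, -1.000000, 0.000000, 0.000000)
  Y <- Y + (h/6)(k1 + 2k2 + 2k3 + k4): x = -0.7000, y = -0.4000, dx/dtau = 2.0000, dy/dtau = -1.0000
step 2:
  k1: at (x, y) = (-0.700000, -0.400000), (dx/dtau, dy/dtau) = (2.000000, -1.000000); Gamma_xxx = 0.000000, Gamma_xxy = 0.000000, Gamma_xyy = 0.000000, Gamma_yxx = 0.000000, Gamma_yxy = 0.000000, Gamma_yyy = 0.000000; k1 = (2.000000, -1.000000, 0.000000, 0.000000)
  k2: at (x, y) = (-0.550000, -0.475000), (dx/dtau, dy/dtau) = (2.000000, -1.000000); Gamma_xxx = 0.000000, Gamma_xxy = 0.000000, Gamma_xyy = 0.000000, Gamma_yxx = 0.000000, Gamma_yxy = 0.000000, Gamma_yyy = 0.000000; k2 = (2.000000, -1.000000, 0.000000, 0.000000)
  k3: at (x, y) = (-0.550000, -0.475000), (dx/dtau, dy/dtau) = (2.000000, -1.000000); Gamma_xxx = 0.000000, Gamma_xxy = 0.000000, Gamma_xyy = 0.000000, Gamma_yxx = 0.000000, Gamma_yxy = 0.000000, Gamma_yyy = 0.000000; k3 = (2.000000, -1.000000, 0.000000, 0.000000)
  k4: at (x, y) = (-0.400000, -0.550000), (dx/dtau, dy/dtau) = (2.000000, -1.000000); Gamma_xxx = 0.000000, Gamma_xxy = 0.000000, Gamma_xyy = 0.000000, Gamma_yxx = 0.000000, Gamma_yxy = 0.000000, Gamma_yyy = 0.000000; k4 = (2.000000, -1.000000, 0.000000, 0.000000)
  Y <- Y + (h/6)(k1 + 2k2 + 2k3 + k4): x = -0.4000, y = -0.5500, dx/dtau = 2.0000, dy/dtau = -1.0000
step 3:
  k1: at (x, y) = (-0.400000, -0.550000), (dx/dtau, dy/dtau) = (2.000000, -1.000000); Gamma_xxx = 0.000000, Gamma_xxy = 0.000000, Gamma_xyy = 0.000000, Gamma_yxx = 0.000000, Gamma_yxy = 0.000000, Gamma_yyy = 0.000000; k1 = (2.000000, -1.000000, 0.000000, 0.000000)
  k2: at (x, y) = (-0.250000, -0.625000), (dx/dtau, dy/dtau) = (2.000000, -1.000000); Gamma_xxx = 0.000000, Gamma_xxy = 0.000000, Gamma_xyy = 0.000000, Gamma_yxx = 0.000000, Gamma_yxy = 0.000000, Gamma_yyy = 0.000000; k2 = (2.000000, -1.000000, 0.000000, 0.000000)
  k3: at (x, y) = (-0.250000, -0.625000), (dx/dtau, dy/dtau) = (2.000000, -1.000000); Gamma_xxx = 0.000000, Gamma_xxy = 0.000000, Gamma_xyy = 0.000000, Gamma_yxx = 0.000000, Gamma_yxy = 0.000000, Gamma_yyy = 0.000000; k3 = (2.000000, -1.000000, 0.000000, 0.000000)
  k4: at (x, y) = (-0.100000, -0.700000), (dx/dtau, dy/dtau) = (2.000000, -1.000000); Gamma_xxx = 0.000000, Gamma_xxy = 0.000000, Gamma_xyy = 0.000000, Gamma_yxx = 0.000000, Gamma_yxy = 0.000000, Gamma_yyy = 0.000000; k4 = (2.000000, -1.000000, 0.000000, 0.000000)
  Y <- Y + (h/6)(k1 + 2k2 + 2k3 + k4): x = -0.1000, y = -0.7000, dx/dtau = 2.0000, dy/dtau = -1.0000


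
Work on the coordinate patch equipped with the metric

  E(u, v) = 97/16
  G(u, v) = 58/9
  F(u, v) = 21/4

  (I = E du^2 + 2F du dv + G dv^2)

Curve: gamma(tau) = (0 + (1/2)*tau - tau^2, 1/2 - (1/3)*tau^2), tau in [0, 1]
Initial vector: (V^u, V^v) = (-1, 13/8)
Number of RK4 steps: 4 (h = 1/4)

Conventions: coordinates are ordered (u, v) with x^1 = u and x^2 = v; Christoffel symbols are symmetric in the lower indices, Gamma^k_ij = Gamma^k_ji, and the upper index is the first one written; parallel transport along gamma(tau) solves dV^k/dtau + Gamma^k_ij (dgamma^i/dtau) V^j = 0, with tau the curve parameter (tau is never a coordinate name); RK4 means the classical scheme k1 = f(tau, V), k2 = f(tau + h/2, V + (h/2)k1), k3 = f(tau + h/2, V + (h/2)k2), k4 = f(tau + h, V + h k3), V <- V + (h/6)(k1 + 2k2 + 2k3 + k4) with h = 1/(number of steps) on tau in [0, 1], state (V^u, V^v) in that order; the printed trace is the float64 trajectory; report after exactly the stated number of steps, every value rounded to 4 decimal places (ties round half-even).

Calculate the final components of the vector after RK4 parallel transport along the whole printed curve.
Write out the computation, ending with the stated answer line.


gamma'(tau) = (1/2 - 2*tau, -(2/3)*tau); f(tau, V)^k = -Gamma^k_ij(gamma(tau)) gamma'^i(tau) V^j; h = 1/4; intermediate values shown to 6 dp
curve data and Christoffel symbols at the stage parameters:
  tau = 0.000000: gamma = (0.000000, 0.500000), gamma' = (0.500000, 0.000000); Gamma_uuu = 0.000000, Gamma_uuv = 0.000000, Gamma_uvv = 0.000000, Gamma_vuu = 0.000000, Gamma_vuv = 0.000000, Gamma_vvv = 0.000000
  tau = 0.125000: gamma = (0.046875, 0.494792), gamma' = (0.250000, -0.083333); Gamma_uuu = 0.000000, Gamma_uuv = 0.000000, Gamma_uvv = 0.000000, Gamma_vuu = 0.000000, Gamma_vuv = 0.000000, Gamma_vvv = 0.000000
  tau = 0.250000: gamma = (0.062500, 0.479167), gamma' = (0.000000, -0.166667); Gamma_uuu = 0.000000, Gamma_uuv = 0.000000, Gamma_uvv = 0.000000, Gamma_vuu = 0.000000, Gamma_vuv = 0.000000, Gamma_vvv = 0.000000
  tau = 0.375000: gamma = (0.046875, 0.453125), gamma' = (-0.250000, -0.250000); Gamma_uuu = 0.000000, Gamma_uuv = 0.000000, Gamma_uvv = 0.000000, Gamma_vuu = 0.000000, Gamma_vuv = 0.000000, Gamma_vvv = 0.000000
  tau = 0.500000: gamma = (0.000000, 0.416667), gamma' = (-0.500000, -0.333333); Gamma_uuu = 0.000000, Gamma_uuv = 0.000000, Gamma_uvv = 0.000000, Gamma_vuu = 0.000000, Gamma_vuv = 0.000000, Gamma_vvv = 0.000000
  tau = 0.625000: gamma = (-0.078125, 0.369792), gamma' = (-0.750000, -0.416667); Gamma_uuu = 0.000000, Gamma_uuv = 0.000000, Gamma_uvv = 0.000000, Gamma_vuu = 0.000000, Gamma_vuv = 0.000000, Gamma_vvv = 0.000000
  tau = 0.750000: gamma = (-0.187500, 0.312500), gamma' = (-1.000000, -0.500000); Gamma_uuu = 0.000000, Gamma_uuv = 0.000000, Gamma_uvv = 0.000000, Gamma_vuu = 0.000000, Gamma_vuv = 0.000000, Gamma_vvv = 0.000000
  tau = 0.875000: gamma = (-0.328125, 0.244792), gamma' = (-1.250000, -0.583333); Gamma_uuu = 0.000000, Gamma_uuv = 0.000000, Gamma_uvv = 0.000000, Gamma_vuu = 0.000000, Gamma_vuv = 0.000000, Gamma_vvv = 0.000000
  tau = 1.000000: gamma = (-0.500000, 0.166667), gamma' = (-1.500000, -0.666667); Gamma_uuu = 0.000000, Gamma_uuv = 0.000000, Gamma_uvv = 0.000000, Gamma_vuu = 0.000000, Gamma_vuv = 0.000000, Gamma_vvv = 0.000000
step 0: V^u = -1.0000, V^v = 1.6250
step 1: k1 = (0.000000, 0.000000), k2 = (0.000000, 0.000000), k3 = (0.000000, 0.000000), k4 = (0.000000, 0.000000); V <- V + (h/6)(k1 + 2k2 + 2k3 + k4): V^u = -1.0000, V^v = 1.6250
step 2: k1 = (0.000000, 0.000000), k2 = (0.000000, 0.000000), k3 = (0.000000, 0.000000), k4 = (0.000000, 0.000000); V <- V + (h/6)(k1 + 2k2 + 2k3 + k4): V^u = -1.0000, V^v = 1.6250
step 3: k1 = (0.000000, 0.000000), k2 = (0.000000, 0.000000), k3 = (0.000000, 0.000000), k4 = (0.000000, 0.000000); V <- V + (h/6)(k1 + 2k2 + 2k3 + k4): V^u = -1.0000, V^v = 1.6250
step 4: k1 = (0.000000, 0.000000), k2 = (0.000000, 0.000000), k3 = (0.000000, 0.000000), k4 = (0.000000, 0.000000); V <- V + (h/6)(k1 + 2k2 + 2k3 + k4): V^u = -1.0000, V^v = 1.6250

Answer: V^u = -1.0000, V^v = 1.6250


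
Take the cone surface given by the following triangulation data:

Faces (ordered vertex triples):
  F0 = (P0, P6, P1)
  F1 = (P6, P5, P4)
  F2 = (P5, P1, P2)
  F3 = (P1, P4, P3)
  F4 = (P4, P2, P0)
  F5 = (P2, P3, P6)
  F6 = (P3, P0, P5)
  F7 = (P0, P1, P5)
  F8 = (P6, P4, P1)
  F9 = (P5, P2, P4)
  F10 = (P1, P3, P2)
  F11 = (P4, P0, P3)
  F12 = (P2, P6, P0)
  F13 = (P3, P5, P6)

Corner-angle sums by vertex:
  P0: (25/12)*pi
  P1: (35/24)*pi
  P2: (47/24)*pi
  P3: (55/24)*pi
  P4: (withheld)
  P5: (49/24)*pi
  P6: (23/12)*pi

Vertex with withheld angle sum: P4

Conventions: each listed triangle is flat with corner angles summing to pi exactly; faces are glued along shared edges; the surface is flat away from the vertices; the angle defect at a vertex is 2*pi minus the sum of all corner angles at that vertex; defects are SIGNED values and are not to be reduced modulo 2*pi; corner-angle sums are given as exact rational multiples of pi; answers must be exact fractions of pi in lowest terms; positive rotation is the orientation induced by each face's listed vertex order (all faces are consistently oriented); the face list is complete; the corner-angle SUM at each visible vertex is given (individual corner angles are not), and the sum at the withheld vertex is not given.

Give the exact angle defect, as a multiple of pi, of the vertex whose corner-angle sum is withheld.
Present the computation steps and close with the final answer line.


V = 7, E = 21, F = 14; chi = V - E + F = 0
Gauss-Bonnet: total defect = 2*pi*chi = 0; visible defects sum to pi/4

Answer: defect(P4) = -pi/4


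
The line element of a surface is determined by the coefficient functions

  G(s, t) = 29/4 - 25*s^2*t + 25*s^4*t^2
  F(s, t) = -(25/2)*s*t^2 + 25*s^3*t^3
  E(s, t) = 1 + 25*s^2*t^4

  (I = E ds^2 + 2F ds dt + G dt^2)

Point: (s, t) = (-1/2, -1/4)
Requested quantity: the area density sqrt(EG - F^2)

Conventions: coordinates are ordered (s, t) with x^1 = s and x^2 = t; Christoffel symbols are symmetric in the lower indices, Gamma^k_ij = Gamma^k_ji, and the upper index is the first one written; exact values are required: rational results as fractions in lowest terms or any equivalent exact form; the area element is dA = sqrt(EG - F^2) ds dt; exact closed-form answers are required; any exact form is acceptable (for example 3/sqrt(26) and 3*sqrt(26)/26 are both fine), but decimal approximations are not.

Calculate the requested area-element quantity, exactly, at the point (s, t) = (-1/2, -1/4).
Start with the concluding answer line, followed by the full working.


Answer: sqrt(EG - F^2) = sqrt(9149)/32

E = 1049/1024, F = 225/512, G = 2281/256; EG - F^2 = 9149/1024


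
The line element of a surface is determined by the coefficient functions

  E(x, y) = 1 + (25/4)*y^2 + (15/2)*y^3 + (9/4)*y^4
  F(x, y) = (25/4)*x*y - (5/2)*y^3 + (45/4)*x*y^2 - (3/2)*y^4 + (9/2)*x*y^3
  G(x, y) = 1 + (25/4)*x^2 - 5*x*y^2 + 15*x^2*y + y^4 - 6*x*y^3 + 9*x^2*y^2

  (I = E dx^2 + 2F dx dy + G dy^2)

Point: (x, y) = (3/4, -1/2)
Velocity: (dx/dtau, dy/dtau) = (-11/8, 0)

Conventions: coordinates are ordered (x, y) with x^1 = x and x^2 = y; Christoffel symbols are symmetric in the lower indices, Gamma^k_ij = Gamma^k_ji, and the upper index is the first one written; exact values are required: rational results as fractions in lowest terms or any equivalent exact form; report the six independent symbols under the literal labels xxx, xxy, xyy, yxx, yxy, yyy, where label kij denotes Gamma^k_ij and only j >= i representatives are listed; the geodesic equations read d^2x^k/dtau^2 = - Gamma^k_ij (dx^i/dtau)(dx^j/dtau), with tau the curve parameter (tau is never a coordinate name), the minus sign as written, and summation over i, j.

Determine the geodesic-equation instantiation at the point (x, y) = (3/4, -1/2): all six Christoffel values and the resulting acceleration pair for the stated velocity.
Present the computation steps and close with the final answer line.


E = 113/64, F = -7/16, G = 5/4 at the point
E_x = 0, E_y = -7/4, F_x = -7/8, F_y = -75/32, G_x = 1, G_y = 13/4
EG - F^2 = 129/64;  g^inv = (64/129) * [[5/4, 7/16], [7/16, 113/64]]
first-kind symbols [ij,l] = (1/2)(d_i g_jl + d_j g_il - d_l g_ij): [xx,x] = E_x/2 = 0, [xx,y] = F_x - E_y/2 = 0, [xy,x] = E_y/2 = -7/8, [xy,y] = G_x/2 = 1/2, [yy,x] = F_y - G_x/2 = -91/32, [yy,y] = G_y/2 = 13/8
Gamma^x_ij = (G*[ij,x] - F*[ij,y])/(EG - F^2), Gamma^y_ij = (E*[ij,y] - F*[ij,x])/(EG - F^2)
Gamma_xxx = 0, Gamma_xxy = -56/129, Gamma_xyy = -182/129, Gamma_yxx = 0, Gamma_yxy = 32/129, Gamma_yyy = 104/129
d^2x/dtau^2 = -(Gamma_xxx*(-11/8)^2 + 2*Gamma_xxy*(-11/8)*(0) + Gamma_xyy*(0)^2) = 0
d^2y/dtau^2 = -(Gamma_yxx*(-11/8)^2 + 2*Gamma_yxy*(-11/8)*(0) + Gamma_yyy*(0)^2) = 0

Answer: Gamma_xxx = 0, Gamma_xxy = -56/129, Gamma_xyy = -182/129, Gamma_yxx = 0, Gamma_yxy = 32/129, Gamma_yyy = 104/129; accelerations (d^2x/dtau^2, d^2y/dtau^2) = (0, 0)


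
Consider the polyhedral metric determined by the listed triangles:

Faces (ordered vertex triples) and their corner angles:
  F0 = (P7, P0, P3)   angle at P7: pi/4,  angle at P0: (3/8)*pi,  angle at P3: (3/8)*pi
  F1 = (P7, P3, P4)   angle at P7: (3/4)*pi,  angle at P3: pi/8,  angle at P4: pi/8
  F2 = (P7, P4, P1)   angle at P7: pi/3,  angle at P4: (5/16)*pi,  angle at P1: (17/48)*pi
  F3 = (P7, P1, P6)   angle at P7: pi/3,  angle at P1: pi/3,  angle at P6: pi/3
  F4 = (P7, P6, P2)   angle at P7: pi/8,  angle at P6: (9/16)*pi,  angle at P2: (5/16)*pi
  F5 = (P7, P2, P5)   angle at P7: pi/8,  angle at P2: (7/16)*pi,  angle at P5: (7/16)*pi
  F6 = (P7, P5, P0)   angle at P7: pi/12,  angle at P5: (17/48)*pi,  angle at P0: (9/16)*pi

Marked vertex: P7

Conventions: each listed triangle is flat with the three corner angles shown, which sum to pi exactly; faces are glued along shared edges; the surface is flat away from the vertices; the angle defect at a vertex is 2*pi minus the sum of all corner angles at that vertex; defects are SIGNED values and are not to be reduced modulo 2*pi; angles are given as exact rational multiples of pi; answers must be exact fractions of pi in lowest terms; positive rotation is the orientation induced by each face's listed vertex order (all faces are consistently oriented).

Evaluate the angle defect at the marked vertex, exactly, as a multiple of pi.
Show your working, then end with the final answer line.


Sum of corner angles at P7: 2*pi
defect = 2*pi - 2*pi

Answer: defect(P7) = 0


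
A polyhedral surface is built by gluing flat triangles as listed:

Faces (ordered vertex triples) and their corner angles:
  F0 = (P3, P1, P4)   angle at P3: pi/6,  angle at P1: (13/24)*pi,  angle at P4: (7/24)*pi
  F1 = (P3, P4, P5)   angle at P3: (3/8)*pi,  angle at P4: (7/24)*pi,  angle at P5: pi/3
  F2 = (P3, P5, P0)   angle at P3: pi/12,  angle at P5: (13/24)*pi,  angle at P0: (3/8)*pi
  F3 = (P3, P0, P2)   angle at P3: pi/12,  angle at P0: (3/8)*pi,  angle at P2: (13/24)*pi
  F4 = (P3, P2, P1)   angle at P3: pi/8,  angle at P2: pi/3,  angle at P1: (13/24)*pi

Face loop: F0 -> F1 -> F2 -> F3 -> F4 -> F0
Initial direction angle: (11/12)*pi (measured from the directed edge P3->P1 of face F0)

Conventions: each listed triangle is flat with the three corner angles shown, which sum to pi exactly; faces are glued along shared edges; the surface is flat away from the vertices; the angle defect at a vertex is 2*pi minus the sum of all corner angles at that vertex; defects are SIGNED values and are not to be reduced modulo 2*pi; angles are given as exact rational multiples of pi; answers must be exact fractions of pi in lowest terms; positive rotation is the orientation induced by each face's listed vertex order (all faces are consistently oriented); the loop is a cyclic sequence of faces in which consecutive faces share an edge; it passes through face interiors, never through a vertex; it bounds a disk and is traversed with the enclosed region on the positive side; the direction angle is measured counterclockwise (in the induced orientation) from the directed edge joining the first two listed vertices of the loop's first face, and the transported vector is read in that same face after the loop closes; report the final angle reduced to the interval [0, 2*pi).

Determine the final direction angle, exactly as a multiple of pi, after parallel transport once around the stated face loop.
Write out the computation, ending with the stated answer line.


enclosed vertex P3: corner angles sum to (5/6)*pi, defect = 2*pi - (5/6)*pi = (7/6)*pi
summing the enclosed defects onto the initial angle, mod 2*pi in the induced orientation:
final angle = (11/12)*pi + (7/6)*pi = pi/12 (mod 2*pi)

Answer: final direction angle = pi/12
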